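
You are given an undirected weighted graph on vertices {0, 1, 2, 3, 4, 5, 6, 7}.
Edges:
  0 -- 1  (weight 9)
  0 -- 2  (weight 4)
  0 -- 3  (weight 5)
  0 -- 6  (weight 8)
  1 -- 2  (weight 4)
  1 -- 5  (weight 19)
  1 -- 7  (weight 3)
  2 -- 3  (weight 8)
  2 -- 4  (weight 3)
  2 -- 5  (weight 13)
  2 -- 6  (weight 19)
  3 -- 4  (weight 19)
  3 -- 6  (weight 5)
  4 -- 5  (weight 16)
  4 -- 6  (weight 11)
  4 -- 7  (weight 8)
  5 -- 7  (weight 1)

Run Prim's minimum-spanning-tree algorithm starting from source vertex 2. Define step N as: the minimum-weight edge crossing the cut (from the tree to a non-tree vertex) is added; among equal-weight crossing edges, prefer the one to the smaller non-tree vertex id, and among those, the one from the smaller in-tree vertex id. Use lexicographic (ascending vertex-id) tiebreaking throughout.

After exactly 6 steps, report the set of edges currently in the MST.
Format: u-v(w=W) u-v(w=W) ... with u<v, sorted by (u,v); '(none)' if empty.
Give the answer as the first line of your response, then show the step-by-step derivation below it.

0-2(w=4) 0-3(w=5) 1-2(w=4) 1-7(w=3) 2-4(w=3) 5-7(w=1)

step 1: add edge 2-4 (w=3); MST = {2-4(w=3)}
step 2: add edge 0-2 (w=4); MST = {0-2(w=4) 2-4(w=3)}
step 3: add edge 1-2 (w=4); MST = {0-2(w=4) 1-2(w=4) 2-4(w=3)}
step 4: add edge 1-7 (w=3); MST = {0-2(w=4) 1-2(w=4) 1-7(w=3) 2-4(w=3)}
step 5: add edge 5-7 (w=1); MST = {0-2(w=4) 1-2(w=4) 1-7(w=3) 2-4(w=3) 5-7(w=1)}
step 6: add edge 0-3 (w=5); MST = {0-2(w=4) 0-3(w=5) 1-2(w=4) 1-7(w=3) 2-4(w=3) 5-7(w=1)}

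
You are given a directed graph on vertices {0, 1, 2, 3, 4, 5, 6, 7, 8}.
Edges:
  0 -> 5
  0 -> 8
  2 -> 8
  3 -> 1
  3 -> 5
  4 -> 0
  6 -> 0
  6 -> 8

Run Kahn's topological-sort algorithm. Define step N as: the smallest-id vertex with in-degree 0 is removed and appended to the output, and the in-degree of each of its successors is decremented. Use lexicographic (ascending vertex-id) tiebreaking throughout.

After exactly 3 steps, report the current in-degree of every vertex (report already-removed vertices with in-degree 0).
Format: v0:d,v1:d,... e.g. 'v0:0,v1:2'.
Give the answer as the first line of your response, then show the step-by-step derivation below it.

v0:2,v1:0,v2:0,v3:0,v4:0,v5:1,v6:0,v7:0,v8:2

step 1: output 2; order=[2]; indeg=(2,1,0,0,0,2,0,0,2)
step 2: output 3; order=[2,3]; indeg=(2,0,0,0,0,1,0,0,2)
step 3: output 1; order=[2,3,1]; indeg=(2,0,0,0,0,1,0,0,2)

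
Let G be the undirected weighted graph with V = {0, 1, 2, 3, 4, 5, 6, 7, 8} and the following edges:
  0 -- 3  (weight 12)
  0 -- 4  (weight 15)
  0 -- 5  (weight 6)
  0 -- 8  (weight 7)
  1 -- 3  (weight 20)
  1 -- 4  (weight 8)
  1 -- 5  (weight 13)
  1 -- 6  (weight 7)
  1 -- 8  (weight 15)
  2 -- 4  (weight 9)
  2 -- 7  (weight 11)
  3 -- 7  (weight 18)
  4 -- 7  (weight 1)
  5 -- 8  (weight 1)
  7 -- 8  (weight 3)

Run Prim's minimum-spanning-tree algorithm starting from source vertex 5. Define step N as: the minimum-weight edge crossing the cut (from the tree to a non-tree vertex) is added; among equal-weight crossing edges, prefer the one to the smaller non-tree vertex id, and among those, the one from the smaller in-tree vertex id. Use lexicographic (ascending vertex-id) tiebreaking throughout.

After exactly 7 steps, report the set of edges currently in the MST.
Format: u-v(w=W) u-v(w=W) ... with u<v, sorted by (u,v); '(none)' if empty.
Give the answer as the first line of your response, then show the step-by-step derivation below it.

0-5(w=6) 1-4(w=8) 1-6(w=7) 2-4(w=9) 4-7(w=1) 5-8(w=1) 7-8(w=3)

step 1: add edge 5-8 (w=1); MST = {5-8(w=1)}
step 2: add edge 7-8 (w=3); MST = {5-8(w=1) 7-8(w=3)}
step 3: add edge 4-7 (w=1); MST = {4-7(w=1) 5-8(w=1) 7-8(w=3)}
step 4: add edge 0-5 (w=6); MST = {0-5(w=6) 4-7(w=1) 5-8(w=1) 7-8(w=3)}
step 5: add edge 1-4 (w=8); MST = {0-5(w=6) 1-4(w=8) 4-7(w=1) 5-8(w=1) 7-8(w=3)}
step 6: add edge 1-6 (w=7); MST = {0-5(w=6) 1-4(w=8) 1-6(w=7) 4-7(w=1) 5-8(w=1) 7-8(w=3)}
step 7: add edge 2-4 (w=9); MST = {0-5(w=6) 1-4(w=8) 1-6(w=7) 2-4(w=9) 4-7(w=1) 5-8(w=1) 7-8(w=3)}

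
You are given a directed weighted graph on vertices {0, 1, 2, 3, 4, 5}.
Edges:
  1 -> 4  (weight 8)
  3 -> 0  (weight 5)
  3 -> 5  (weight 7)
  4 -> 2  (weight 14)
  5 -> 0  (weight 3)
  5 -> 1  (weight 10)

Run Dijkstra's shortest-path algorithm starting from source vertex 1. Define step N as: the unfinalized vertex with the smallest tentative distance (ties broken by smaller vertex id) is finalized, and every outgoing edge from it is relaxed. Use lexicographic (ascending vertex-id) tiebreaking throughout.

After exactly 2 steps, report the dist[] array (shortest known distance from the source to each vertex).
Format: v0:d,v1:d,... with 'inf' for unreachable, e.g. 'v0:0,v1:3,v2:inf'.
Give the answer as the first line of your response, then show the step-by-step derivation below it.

v0:inf,v1:0,v2:22,v3:inf,v4:8,v5:inf

step 1: dist = v0:inf,v1:0,v2:inf,v3:inf,v4:8,v5:inf
step 2: dist = v0:inf,v1:0,v2:22,v3:inf,v4:8,v5:inf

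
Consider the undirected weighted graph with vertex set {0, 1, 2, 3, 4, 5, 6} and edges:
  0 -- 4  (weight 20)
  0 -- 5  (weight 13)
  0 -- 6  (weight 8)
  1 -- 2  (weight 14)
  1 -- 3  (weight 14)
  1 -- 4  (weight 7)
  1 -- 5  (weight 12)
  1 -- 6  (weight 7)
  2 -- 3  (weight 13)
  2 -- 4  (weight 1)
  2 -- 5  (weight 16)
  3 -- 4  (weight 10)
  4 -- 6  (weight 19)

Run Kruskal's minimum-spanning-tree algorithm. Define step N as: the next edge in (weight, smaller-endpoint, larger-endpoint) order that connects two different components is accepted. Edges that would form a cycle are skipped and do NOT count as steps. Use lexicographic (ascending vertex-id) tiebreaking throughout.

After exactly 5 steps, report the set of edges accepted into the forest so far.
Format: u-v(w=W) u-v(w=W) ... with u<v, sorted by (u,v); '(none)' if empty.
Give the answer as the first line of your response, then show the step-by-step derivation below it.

0-6(w=8) 1-4(w=7) 1-6(w=7) 2-4(w=1) 3-4(w=10)

step 1: add edge 2-4 (w=1); MST = {2-4(w=1)}
step 2: add edge 1-4 (w=7); MST = {1-4(w=7) 2-4(w=1)}
step 3: add edge 1-6 (w=7); MST = {1-4(w=7) 1-6(w=7) 2-4(w=1)}
step 4: add edge 0-6 (w=8); MST = {0-6(w=8) 1-4(w=7) 1-6(w=7) 2-4(w=1)}
step 5: add edge 3-4 (w=10); MST = {0-6(w=8) 1-4(w=7) 1-6(w=7) 2-4(w=1) 3-4(w=10)}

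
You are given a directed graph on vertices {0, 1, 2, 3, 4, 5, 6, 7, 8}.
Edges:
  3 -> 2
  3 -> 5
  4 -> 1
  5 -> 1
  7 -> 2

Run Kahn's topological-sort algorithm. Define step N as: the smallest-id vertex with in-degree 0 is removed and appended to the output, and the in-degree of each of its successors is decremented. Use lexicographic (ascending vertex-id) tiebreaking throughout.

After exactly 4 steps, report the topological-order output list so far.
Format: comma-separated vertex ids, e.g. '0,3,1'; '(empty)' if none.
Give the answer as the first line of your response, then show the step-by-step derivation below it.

0,3,4,5

step 1: output 0; order=[0]; indeg=(0,2,2,0,0,1,0,0,0)
step 2: output 3; order=[0,3]; indeg=(0,2,1,0,0,0,0,0,0)
step 3: output 4; order=[0,3,4]; indeg=(0,1,1,0,0,0,0,0,0)
step 4: output 5; order=[0,3,4,5]; indeg=(0,0,1,0,0,0,0,0,0)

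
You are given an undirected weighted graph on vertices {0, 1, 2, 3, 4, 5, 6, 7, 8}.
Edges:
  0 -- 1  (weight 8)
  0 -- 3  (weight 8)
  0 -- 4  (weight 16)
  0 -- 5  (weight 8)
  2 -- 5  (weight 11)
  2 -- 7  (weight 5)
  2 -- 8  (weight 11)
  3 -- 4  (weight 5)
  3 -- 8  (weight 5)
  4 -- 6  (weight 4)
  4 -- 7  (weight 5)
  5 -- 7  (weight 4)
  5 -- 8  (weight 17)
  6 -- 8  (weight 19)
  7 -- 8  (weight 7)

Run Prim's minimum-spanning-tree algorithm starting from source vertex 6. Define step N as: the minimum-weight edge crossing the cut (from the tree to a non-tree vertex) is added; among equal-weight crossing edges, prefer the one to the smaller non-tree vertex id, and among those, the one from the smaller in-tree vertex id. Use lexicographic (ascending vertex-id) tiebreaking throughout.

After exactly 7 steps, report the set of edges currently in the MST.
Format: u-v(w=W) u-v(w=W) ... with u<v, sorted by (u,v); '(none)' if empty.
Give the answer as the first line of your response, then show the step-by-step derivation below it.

0-3(w=8) 2-7(w=5) 3-4(w=5) 3-8(w=5) 4-6(w=4) 4-7(w=5) 5-7(w=4)

step 1: add edge 4-6 (w=4); MST = {4-6(w=4)}
step 2: add edge 3-4 (w=5); MST = {3-4(w=5) 4-6(w=4)}
step 3: add edge 4-7 (w=5); MST = {3-4(w=5) 4-6(w=4) 4-7(w=5)}
step 4: add edge 5-7 (w=4); MST = {3-4(w=5) 4-6(w=4) 4-7(w=5) 5-7(w=4)}
step 5: add edge 2-7 (w=5); MST = {2-7(w=5) 3-4(w=5) 4-6(w=4) 4-7(w=5) 5-7(w=4)}
step 6: add edge 3-8 (w=5); MST = {2-7(w=5) 3-4(w=5) 3-8(w=5) 4-6(w=4) 4-7(w=5) 5-7(w=4)}
step 7: add edge 0-3 (w=8); MST = {0-3(w=8) 2-7(w=5) 3-4(w=5) 3-8(w=5) 4-6(w=4) 4-7(w=5) 5-7(w=4)}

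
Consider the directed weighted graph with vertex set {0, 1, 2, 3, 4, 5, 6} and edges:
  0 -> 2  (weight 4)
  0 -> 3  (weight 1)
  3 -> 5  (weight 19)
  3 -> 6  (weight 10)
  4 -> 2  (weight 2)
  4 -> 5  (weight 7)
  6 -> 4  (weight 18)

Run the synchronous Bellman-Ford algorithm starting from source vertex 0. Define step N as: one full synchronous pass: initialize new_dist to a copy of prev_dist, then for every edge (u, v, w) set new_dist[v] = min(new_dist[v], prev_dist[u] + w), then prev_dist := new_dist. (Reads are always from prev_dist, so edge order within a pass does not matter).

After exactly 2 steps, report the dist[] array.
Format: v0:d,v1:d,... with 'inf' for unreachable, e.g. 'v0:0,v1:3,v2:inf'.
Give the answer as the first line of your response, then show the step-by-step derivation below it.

v0:0,v1:inf,v2:4,v3:1,v4:inf,v5:20,v6:11

step 1: dist = v0:0,v1:inf,v2:4,v3:1,v4:inf,v5:inf,v6:inf
step 2: dist = v0:0,v1:inf,v2:4,v3:1,v4:inf,v5:20,v6:11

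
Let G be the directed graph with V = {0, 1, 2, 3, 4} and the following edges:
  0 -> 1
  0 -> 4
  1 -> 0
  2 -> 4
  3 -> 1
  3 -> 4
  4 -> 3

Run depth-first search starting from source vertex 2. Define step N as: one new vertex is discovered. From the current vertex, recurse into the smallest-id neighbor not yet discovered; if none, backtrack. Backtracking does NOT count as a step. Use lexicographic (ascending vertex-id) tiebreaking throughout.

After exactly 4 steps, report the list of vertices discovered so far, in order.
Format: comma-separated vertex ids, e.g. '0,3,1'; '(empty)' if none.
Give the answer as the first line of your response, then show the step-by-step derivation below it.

2,4,3,1

step 1: discover 2; path=2; order=2
step 2: discover 4; path=2>4; order=2,4
step 3: discover 3; path=2>4>3; order=2,4,3
step 4: discover 1; path=2>4>3>1; order=2,4,3,1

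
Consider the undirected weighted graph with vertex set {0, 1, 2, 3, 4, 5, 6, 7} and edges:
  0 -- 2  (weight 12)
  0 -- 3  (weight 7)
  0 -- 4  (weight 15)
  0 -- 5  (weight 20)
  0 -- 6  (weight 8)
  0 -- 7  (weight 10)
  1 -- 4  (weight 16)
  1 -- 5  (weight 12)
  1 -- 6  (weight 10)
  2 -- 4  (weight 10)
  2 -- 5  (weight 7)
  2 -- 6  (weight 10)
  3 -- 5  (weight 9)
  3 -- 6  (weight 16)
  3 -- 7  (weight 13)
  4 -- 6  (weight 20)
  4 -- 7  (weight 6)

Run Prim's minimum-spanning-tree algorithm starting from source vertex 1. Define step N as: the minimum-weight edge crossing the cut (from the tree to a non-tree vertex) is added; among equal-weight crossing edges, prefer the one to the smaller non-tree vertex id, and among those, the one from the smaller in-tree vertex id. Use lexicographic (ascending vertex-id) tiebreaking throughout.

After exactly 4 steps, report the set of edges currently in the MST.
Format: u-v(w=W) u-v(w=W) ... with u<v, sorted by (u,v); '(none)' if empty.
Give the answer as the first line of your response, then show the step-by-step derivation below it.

0-3(w=7) 0-6(w=8) 1-6(w=10) 3-5(w=9)

step 1: add edge 1-6 (w=10); MST = {1-6(w=10)}
step 2: add edge 0-6 (w=8); MST = {0-6(w=8) 1-6(w=10)}
step 3: add edge 0-3 (w=7); MST = {0-3(w=7) 0-6(w=8) 1-6(w=10)}
step 4: add edge 3-5 (w=9); MST = {0-3(w=7) 0-6(w=8) 1-6(w=10) 3-5(w=9)}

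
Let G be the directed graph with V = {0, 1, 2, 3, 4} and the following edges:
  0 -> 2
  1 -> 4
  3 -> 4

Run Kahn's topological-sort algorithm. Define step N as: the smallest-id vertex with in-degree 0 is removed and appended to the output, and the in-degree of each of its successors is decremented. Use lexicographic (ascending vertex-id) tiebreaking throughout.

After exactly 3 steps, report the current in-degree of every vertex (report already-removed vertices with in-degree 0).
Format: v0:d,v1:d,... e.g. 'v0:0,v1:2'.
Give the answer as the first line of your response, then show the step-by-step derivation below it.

v0:0,v1:0,v2:0,v3:0,v4:1

step 1: output 0; order=[0]; indeg=(0,0,0,0,2)
step 2: output 1; order=[0,1]; indeg=(0,0,0,0,1)
step 3: output 2; order=[0,1,2]; indeg=(0,0,0,0,1)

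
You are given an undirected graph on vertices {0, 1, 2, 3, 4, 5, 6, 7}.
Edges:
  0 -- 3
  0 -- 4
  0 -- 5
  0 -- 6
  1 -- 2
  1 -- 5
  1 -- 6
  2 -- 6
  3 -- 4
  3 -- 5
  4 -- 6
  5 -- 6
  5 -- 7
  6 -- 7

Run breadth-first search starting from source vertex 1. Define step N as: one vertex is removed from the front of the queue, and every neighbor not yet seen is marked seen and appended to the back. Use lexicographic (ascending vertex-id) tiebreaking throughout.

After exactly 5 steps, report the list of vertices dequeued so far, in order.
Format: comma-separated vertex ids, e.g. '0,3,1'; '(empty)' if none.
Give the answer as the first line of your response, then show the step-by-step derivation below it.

1,2,5,6,0

step 1: dequeue 1; queue=[2,5,6]; order=1
step 2: dequeue 2; queue=[5,6]; order=1,2
step 3: dequeue 5; queue=[6,0,3,7]; order=1,2,5
step 4: dequeue 6; queue=[0,3,7,4]; order=1,2,5,6
step 5: dequeue 0; queue=[3,7,4]; order=1,2,5,6,0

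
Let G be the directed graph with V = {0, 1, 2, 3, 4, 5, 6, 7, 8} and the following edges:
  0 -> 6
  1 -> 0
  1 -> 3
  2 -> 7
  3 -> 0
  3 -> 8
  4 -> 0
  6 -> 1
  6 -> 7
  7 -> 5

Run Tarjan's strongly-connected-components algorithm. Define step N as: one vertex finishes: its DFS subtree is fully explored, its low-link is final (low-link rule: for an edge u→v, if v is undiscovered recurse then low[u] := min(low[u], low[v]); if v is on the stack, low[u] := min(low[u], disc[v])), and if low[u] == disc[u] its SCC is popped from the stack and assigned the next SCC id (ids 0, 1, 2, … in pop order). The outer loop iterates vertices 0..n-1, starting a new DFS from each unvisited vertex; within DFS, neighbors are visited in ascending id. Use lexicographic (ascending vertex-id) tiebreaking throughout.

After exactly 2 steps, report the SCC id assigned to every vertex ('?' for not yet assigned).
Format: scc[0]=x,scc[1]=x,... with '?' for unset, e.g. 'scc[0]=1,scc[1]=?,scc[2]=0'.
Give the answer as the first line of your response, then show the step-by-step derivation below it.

scc[0]=?,scc[1]=?,scc[2]=?,scc[3]=?,scc[4]=?,scc[5]=?,scc[6]=?,scc[7]=?,scc[8]=0

step 1: low=(low[0]=0,low[1]=0,low[2]=?,low[3]=0,low[4]=?,low[5]=?,low[6]=1,low[7]=?,low[8]=4); scc=(scc[0]=?,scc[1]=?,scc[2]=?,scc[3]=?,scc[4]=?,scc[5]=?,scc[6]=?,scc[7]=?,scc[8]=0)
step 2: low=(low[0]=0,low[1]=0,low[2]=?,low[3]=0,low[4]=?,low[5]=?,low[6]=1,low[7]=?,low[8]=4); scc=(scc[0]=?,scc[1]=?,scc[2]=?,scc[3]=?,scc[4]=?,scc[5]=?,scc[6]=?,scc[7]=?,scc[8]=0)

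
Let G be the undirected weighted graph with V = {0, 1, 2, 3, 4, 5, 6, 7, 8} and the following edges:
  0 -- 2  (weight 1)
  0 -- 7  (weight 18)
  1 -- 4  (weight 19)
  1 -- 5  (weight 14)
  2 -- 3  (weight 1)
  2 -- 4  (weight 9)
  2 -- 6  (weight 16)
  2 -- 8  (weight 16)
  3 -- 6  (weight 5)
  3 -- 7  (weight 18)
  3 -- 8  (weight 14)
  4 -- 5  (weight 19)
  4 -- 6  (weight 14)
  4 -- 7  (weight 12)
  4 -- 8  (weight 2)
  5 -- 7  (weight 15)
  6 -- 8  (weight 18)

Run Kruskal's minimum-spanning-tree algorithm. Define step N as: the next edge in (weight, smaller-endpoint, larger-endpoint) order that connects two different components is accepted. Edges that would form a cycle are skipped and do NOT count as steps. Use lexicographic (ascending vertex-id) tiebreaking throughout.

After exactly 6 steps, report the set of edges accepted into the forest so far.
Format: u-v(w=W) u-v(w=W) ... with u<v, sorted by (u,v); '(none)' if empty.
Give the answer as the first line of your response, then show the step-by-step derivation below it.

0-2(w=1) 2-3(w=1) 2-4(w=9) 3-6(w=5) 4-7(w=12) 4-8(w=2)

step 1: add edge 0-2 (w=1); MST = {0-2(w=1)}
step 2: add edge 2-3 (w=1); MST = {0-2(w=1) 2-3(w=1)}
step 3: add edge 4-8 (w=2); MST = {0-2(w=1) 2-3(w=1) 4-8(w=2)}
step 4: add edge 3-6 (w=5); MST = {0-2(w=1) 2-3(w=1) 3-6(w=5) 4-8(w=2)}
step 5: add edge 2-4 (w=9); MST = {0-2(w=1) 2-3(w=1) 2-4(w=9) 3-6(w=5) 4-8(w=2)}
step 6: add edge 4-7 (w=12); MST = {0-2(w=1) 2-3(w=1) 2-4(w=9) 3-6(w=5) 4-7(w=12) 4-8(w=2)}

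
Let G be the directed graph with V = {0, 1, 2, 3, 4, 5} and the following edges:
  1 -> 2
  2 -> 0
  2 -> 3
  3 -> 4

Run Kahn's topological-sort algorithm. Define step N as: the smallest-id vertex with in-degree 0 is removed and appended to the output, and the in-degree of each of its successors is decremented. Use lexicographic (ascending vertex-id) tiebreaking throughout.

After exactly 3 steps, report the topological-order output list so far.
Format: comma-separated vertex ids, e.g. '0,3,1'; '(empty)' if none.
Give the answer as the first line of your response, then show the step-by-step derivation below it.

1,2,0

step 1: output 1; order=[1]; indeg=(1,0,0,1,1,0)
step 2: output 2; order=[1,2]; indeg=(0,0,0,0,1,0)
step 3: output 0; order=[1,2,0]; indeg=(0,0,0,0,1,0)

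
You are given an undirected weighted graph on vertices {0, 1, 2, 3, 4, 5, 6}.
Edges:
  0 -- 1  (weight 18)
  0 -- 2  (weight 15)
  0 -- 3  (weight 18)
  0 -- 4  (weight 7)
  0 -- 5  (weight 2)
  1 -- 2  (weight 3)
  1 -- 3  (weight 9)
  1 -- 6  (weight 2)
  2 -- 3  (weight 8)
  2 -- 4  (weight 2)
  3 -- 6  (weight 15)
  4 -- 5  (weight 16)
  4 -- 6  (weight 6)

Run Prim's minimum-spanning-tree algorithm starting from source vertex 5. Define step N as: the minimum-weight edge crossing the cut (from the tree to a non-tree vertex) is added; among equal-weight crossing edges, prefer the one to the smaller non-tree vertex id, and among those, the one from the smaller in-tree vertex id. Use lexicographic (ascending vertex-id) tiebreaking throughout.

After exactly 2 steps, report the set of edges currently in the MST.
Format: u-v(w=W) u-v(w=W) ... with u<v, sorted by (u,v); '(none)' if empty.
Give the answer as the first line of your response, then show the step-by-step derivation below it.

0-4(w=7) 0-5(w=2)

step 1: add edge 0-5 (w=2); MST = {0-5(w=2)}
step 2: add edge 0-4 (w=7); MST = {0-4(w=7) 0-5(w=2)}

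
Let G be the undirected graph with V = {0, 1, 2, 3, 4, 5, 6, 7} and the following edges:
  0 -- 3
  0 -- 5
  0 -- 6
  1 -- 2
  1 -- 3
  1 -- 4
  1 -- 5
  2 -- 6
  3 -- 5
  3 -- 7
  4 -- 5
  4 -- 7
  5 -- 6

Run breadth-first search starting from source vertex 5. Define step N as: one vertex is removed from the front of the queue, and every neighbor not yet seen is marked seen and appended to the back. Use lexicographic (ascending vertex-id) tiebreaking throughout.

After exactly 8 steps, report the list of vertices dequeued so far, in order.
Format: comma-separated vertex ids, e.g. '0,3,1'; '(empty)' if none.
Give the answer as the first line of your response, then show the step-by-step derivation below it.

5,0,1,3,4,6,2,7

step 1: dequeue 5; queue=[0,1,3,4,6]; order=5
step 2: dequeue 0; queue=[1,3,4,6]; order=5,0
step 3: dequeue 1; queue=[3,4,6,2]; order=5,0,1
step 4: dequeue 3; queue=[4,6,2,7]; order=5,0,1,3
step 5: dequeue 4; queue=[6,2,7]; order=5,0,1,3,4
step 6: dequeue 6; queue=[2,7]; order=5,0,1,3,4,6
step 7: dequeue 2; queue=[7]; order=5,0,1,3,4,6,2
step 8: dequeue 7; queue=[(empty)]; order=5,0,1,3,4,6,2,7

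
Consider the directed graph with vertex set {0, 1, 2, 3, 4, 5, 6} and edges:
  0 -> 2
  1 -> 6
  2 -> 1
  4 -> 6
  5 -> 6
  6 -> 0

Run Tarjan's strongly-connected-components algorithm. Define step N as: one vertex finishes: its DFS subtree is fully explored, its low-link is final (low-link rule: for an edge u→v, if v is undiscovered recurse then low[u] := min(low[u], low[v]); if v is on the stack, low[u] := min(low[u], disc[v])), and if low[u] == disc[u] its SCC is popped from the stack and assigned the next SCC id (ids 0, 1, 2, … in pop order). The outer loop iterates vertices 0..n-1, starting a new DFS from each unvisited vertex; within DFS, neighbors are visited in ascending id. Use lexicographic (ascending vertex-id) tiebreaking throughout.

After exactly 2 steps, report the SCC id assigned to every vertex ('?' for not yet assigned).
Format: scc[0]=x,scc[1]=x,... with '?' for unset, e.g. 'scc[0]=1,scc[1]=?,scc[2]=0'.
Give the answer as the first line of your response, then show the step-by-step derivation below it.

scc[0]=?,scc[1]=?,scc[2]=?,scc[3]=?,scc[4]=?,scc[5]=?,scc[6]=?

step 1: low=(low[0]=0,low[1]=2,low[2]=1,low[3]=?,low[4]=?,low[5]=?,low[6]=0); scc=(scc[0]=?,scc[1]=?,scc[2]=?,scc[3]=?,scc[4]=?,scc[5]=?,scc[6]=?)
step 2: low=(low[0]=0,low[1]=0,low[2]=1,low[3]=?,low[4]=?,low[5]=?,low[6]=0); scc=(scc[0]=?,scc[1]=?,scc[2]=?,scc[3]=?,scc[4]=?,scc[5]=?,scc[6]=?)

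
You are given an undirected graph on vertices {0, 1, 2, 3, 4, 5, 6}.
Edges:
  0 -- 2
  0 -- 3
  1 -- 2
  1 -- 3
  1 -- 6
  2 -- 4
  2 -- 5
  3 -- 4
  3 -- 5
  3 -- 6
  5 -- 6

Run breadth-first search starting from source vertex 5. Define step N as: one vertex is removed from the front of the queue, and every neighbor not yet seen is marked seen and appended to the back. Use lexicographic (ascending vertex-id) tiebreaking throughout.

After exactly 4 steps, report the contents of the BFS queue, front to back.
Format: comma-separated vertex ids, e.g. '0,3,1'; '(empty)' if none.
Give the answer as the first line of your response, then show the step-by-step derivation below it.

0,1,4

step 1: dequeue 5; queue=[2,3,6]; order=5
step 2: dequeue 2; queue=[3,6,0,1,4]; order=5,2
step 3: dequeue 3; queue=[6,0,1,4]; order=5,2,3
step 4: dequeue 6; queue=[0,1,4]; order=5,2,3,6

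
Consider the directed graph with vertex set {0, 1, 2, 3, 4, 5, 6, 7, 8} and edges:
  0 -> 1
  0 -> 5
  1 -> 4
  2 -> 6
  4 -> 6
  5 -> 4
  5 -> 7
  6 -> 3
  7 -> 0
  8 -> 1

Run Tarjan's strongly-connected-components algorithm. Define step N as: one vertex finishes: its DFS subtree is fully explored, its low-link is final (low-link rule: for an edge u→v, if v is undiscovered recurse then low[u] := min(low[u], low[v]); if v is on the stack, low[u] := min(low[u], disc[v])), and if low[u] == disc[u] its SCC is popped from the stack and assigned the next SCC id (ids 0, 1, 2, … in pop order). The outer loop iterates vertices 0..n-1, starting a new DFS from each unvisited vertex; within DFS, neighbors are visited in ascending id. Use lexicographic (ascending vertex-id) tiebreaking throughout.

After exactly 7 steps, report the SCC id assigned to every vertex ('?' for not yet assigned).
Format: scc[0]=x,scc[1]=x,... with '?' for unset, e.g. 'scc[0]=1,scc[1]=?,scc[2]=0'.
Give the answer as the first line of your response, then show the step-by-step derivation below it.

scc[0]=4,scc[1]=3,scc[2]=?,scc[3]=0,scc[4]=2,scc[5]=4,scc[6]=1,scc[7]=4,scc[8]=?

step 1: low=(low[0]=0,low[1]=1,low[2]=?,low[3]=4,low[4]=2,low[5]=?,low[6]=3,low[7]=?,low[8]=?); scc=(scc[0]=?,scc[1]=?,scc[2]=?,scc[3]=0,scc[4]=?,scc[5]=?,scc[6]=?,scc[7]=?,scc[8]=?)
step 2: low=(low[0]=0,low[1]=1,low[2]=?,low[3]=4,low[4]=2,low[5]=?,low[6]=3,low[7]=?,low[8]=?); scc=(scc[0]=?,scc[1]=?,scc[2]=?,scc[3]=0,scc[4]=?,scc[5]=?,scc[6]=1,scc[7]=?,scc[8]=?)
step 3: low=(low[0]=0,low[1]=1,low[2]=?,low[3]=4,low[4]=2,low[5]=?,low[6]=3,low[7]=?,low[8]=?); scc=(scc[0]=?,scc[1]=?,scc[2]=?,scc[3]=0,scc[4]=2,scc[5]=?,scc[6]=1,scc[7]=?,scc[8]=?)
step 4: low=(low[0]=0,low[1]=1,low[2]=?,low[3]=4,low[4]=2,low[5]=?,low[6]=3,low[7]=?,low[8]=?); scc=(scc[0]=?,scc[1]=3,scc[2]=?,scc[3]=0,scc[4]=2,scc[5]=?,scc[6]=1,scc[7]=?,scc[8]=?)
step 5: low=(low[0]=0,low[1]=1,low[2]=?,low[3]=4,low[4]=2,low[5]=5,low[6]=3,low[7]=0,low[8]=?); scc=(scc[0]=?,scc[1]=3,scc[2]=?,scc[3]=0,scc[4]=2,scc[5]=?,scc[6]=1,scc[7]=?,scc[8]=?)
step 6: low=(low[0]=0,low[1]=1,low[2]=?,low[3]=4,low[4]=2,low[5]=0,low[6]=3,low[7]=0,low[8]=?); scc=(scc[0]=?,scc[1]=3,scc[2]=?,scc[3]=0,scc[4]=2,scc[5]=?,scc[6]=1,scc[7]=?,scc[8]=?)
step 7: low=(low[0]=0,low[1]=1,low[2]=?,low[3]=4,low[4]=2,low[5]=0,low[6]=3,low[7]=0,low[8]=?); scc=(scc[0]=4,scc[1]=3,scc[2]=?,scc[3]=0,scc[4]=2,scc[5]=4,scc[6]=1,scc[7]=4,scc[8]=?)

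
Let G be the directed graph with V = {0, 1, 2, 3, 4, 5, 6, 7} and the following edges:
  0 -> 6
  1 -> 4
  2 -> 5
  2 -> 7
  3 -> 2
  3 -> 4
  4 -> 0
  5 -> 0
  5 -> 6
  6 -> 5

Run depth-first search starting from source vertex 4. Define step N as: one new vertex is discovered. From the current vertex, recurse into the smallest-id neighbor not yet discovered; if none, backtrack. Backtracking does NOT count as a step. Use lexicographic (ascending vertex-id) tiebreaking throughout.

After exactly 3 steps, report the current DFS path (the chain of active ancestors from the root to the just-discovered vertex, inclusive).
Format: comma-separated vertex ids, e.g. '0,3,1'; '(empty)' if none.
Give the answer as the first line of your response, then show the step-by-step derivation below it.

4,0,6

step 1: discover 4; path=4; order=4
step 2: discover 0; path=4>0; order=4,0
step 3: discover 6; path=4>0>6; order=4,0,6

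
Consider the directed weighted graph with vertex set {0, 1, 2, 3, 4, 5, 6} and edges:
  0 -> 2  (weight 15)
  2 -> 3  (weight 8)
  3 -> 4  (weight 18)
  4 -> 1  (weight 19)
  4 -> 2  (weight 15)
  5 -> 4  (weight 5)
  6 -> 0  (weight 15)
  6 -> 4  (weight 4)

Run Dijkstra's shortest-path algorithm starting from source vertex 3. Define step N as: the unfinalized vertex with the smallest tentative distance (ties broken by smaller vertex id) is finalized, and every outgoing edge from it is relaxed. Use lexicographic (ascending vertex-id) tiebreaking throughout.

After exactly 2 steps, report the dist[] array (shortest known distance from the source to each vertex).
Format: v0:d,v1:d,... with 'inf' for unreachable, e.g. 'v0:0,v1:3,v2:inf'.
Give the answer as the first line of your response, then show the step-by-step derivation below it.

v0:inf,v1:37,v2:33,v3:0,v4:18,v5:inf,v6:inf

step 1: dist = v0:inf,v1:inf,v2:inf,v3:0,v4:18,v5:inf,v6:inf
step 2: dist = v0:inf,v1:37,v2:33,v3:0,v4:18,v5:inf,v6:inf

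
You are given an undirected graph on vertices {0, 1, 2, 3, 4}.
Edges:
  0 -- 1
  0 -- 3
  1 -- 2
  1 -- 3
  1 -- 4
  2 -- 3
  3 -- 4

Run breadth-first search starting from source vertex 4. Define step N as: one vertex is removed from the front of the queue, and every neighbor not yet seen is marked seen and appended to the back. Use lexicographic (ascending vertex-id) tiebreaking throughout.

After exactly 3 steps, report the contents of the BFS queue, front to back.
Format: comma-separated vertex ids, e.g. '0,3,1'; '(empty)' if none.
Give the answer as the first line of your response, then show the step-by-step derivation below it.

0,2

step 1: dequeue 4; queue=[1,3]; order=4
step 2: dequeue 1; queue=[3,0,2]; order=4,1
step 3: dequeue 3; queue=[0,2]; order=4,1,3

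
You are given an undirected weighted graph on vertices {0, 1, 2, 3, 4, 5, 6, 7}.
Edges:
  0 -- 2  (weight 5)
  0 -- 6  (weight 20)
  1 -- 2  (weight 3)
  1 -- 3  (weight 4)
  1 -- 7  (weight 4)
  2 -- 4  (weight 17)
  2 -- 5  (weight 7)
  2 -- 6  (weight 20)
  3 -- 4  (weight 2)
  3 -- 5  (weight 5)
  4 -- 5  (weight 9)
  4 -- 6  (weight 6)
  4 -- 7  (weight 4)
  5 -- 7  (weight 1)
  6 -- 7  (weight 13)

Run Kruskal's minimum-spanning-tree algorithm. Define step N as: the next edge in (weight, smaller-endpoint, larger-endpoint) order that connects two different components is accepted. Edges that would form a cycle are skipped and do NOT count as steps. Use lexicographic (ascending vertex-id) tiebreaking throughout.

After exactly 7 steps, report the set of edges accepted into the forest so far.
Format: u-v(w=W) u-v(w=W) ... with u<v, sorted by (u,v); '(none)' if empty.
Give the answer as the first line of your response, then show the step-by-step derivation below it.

0-2(w=5) 1-2(w=3) 1-3(w=4) 1-7(w=4) 3-4(w=2) 4-6(w=6) 5-7(w=1)

step 1: add edge 5-7 (w=1); MST = {5-7(w=1)}
step 2: add edge 3-4 (w=2); MST = {3-4(w=2) 5-7(w=1)}
step 3: add edge 1-2 (w=3); MST = {1-2(w=3) 3-4(w=2) 5-7(w=1)}
step 4: add edge 1-3 (w=4); MST = {1-2(w=3) 1-3(w=4) 3-4(w=2) 5-7(w=1)}
step 5: add edge 1-7 (w=4); MST = {1-2(w=3) 1-3(w=4) 1-7(w=4) 3-4(w=2) 5-7(w=1)}
step 6: add edge 0-2 (w=5); MST = {0-2(w=5) 1-2(w=3) 1-3(w=4) 1-7(w=4) 3-4(w=2) 5-7(w=1)}
step 7: add edge 4-6 (w=6); MST = {0-2(w=5) 1-2(w=3) 1-3(w=4) 1-7(w=4) 3-4(w=2) 4-6(w=6) 5-7(w=1)}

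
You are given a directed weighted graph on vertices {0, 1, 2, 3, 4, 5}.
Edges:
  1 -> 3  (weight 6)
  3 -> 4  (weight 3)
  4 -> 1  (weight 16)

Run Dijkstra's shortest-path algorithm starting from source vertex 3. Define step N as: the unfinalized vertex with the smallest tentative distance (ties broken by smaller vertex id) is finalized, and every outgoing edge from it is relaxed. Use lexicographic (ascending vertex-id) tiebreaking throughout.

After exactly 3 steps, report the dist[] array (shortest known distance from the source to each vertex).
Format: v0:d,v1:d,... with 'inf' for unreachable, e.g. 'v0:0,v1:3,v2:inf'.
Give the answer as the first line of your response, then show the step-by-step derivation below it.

v0:inf,v1:19,v2:inf,v3:0,v4:3,v5:inf

step 1: dist = v0:inf,v1:inf,v2:inf,v3:0,v4:3,v5:inf
step 2: dist = v0:inf,v1:19,v2:inf,v3:0,v4:3,v5:inf
step 3: dist = v0:inf,v1:19,v2:inf,v3:0,v4:3,v5:inf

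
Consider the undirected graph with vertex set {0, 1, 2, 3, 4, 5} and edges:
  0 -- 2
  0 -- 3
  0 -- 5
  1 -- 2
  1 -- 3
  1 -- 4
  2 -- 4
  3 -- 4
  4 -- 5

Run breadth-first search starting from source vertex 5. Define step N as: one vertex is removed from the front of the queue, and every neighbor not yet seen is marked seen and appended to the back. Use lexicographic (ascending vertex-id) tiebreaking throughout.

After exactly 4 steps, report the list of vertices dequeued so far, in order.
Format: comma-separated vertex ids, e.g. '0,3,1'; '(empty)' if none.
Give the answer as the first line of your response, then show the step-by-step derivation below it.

5,0,4,2

step 1: dequeue 5; queue=[0,4]; order=5
step 2: dequeue 0; queue=[4,2,3]; order=5,0
step 3: dequeue 4; queue=[2,3,1]; order=5,0,4
step 4: dequeue 2; queue=[3,1]; order=5,0,4,2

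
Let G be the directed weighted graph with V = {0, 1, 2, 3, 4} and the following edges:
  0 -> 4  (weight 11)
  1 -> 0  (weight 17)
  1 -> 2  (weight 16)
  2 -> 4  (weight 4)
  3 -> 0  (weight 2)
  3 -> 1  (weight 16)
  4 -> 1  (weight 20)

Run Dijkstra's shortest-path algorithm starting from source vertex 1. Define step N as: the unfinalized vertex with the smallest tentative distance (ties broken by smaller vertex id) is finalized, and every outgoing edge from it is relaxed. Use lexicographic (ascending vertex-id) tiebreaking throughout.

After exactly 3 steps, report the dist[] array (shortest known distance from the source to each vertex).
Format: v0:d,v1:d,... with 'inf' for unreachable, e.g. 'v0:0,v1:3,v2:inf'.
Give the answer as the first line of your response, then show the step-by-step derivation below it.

v0:17,v1:0,v2:16,v3:inf,v4:20

step 1: dist = v0:17,v1:0,v2:16,v3:inf,v4:inf
step 2: dist = v0:17,v1:0,v2:16,v3:inf,v4:20
step 3: dist = v0:17,v1:0,v2:16,v3:inf,v4:20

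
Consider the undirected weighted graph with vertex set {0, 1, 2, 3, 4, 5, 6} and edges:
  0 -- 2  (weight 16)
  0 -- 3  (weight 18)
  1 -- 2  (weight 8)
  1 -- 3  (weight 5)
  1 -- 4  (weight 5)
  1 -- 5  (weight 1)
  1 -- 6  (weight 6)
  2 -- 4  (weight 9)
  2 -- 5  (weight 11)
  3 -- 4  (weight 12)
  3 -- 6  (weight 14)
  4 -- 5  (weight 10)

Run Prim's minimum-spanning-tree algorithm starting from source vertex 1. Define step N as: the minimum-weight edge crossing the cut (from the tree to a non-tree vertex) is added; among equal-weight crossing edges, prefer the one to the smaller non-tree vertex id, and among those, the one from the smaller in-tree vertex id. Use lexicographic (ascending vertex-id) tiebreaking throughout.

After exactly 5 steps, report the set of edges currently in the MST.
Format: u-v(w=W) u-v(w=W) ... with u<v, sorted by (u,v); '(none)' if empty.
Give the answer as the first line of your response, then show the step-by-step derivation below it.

1-2(w=8) 1-3(w=5) 1-4(w=5) 1-5(w=1) 1-6(w=6)

step 1: add edge 1-5 (w=1); MST = {1-5(w=1)}
step 2: add edge 1-3 (w=5); MST = {1-3(w=5) 1-5(w=1)}
step 3: add edge 1-4 (w=5); MST = {1-3(w=5) 1-4(w=5) 1-5(w=1)}
step 4: add edge 1-6 (w=6); MST = {1-3(w=5) 1-4(w=5) 1-5(w=1) 1-6(w=6)}
step 5: add edge 1-2 (w=8); MST = {1-2(w=8) 1-3(w=5) 1-4(w=5) 1-5(w=1) 1-6(w=6)}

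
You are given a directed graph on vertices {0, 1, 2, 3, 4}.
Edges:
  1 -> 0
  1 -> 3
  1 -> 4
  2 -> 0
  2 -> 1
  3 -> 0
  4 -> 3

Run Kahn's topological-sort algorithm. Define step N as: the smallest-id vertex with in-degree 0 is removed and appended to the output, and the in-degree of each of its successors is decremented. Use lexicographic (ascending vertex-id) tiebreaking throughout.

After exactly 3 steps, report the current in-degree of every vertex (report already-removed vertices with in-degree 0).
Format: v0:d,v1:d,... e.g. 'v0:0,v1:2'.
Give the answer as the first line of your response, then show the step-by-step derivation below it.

v0:1,v1:0,v2:0,v3:0,v4:0

step 1: output 2; order=[2]; indeg=(2,0,0,2,1)
step 2: output 1; order=[2,1]; indeg=(1,0,0,1,0)
step 3: output 4; order=[2,1,4]; indeg=(1,0,0,0,0)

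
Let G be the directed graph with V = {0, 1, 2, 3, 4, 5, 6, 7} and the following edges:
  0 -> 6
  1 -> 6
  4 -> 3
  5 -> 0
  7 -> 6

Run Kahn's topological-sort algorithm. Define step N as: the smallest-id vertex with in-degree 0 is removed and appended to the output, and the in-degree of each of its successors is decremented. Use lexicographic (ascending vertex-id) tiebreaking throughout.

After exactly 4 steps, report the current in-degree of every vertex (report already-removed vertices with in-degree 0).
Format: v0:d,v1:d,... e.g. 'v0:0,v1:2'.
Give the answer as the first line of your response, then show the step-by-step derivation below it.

v0:1,v1:0,v2:0,v3:0,v4:0,v5:0,v6:2,v7:0

step 1: output 1; order=[1]; indeg=(1,0,0,1,0,0,2,0)
step 2: output 2; order=[1,2]; indeg=(1,0,0,1,0,0,2,0)
step 3: output 4; order=[1,2,4]; indeg=(1,0,0,0,0,0,2,0)
step 4: output 3; order=[1,2,4,3]; indeg=(1,0,0,0,0,0,2,0)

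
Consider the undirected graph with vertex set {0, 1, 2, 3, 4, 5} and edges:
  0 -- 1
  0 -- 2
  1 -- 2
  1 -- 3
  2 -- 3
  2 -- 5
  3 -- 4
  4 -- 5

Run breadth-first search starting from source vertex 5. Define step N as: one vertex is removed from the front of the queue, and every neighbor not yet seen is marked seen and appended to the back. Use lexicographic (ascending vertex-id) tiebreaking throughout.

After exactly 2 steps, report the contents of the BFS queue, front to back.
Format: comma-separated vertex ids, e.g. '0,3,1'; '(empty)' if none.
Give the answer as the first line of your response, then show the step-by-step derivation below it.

4,0,1,3

step 1: dequeue 5; queue=[2,4]; order=5
step 2: dequeue 2; queue=[4,0,1,3]; order=5,2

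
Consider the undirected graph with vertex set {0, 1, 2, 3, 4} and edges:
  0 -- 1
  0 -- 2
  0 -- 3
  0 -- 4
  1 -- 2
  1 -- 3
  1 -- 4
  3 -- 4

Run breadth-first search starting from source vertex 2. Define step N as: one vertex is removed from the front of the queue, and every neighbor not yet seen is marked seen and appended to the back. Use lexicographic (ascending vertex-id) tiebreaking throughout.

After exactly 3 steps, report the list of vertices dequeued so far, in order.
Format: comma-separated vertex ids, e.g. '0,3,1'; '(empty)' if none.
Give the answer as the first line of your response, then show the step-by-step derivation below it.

2,0,1

step 1: dequeue 2; queue=[0,1]; order=2
step 2: dequeue 0; queue=[1,3,4]; order=2,0
step 3: dequeue 1; queue=[3,4]; order=2,0,1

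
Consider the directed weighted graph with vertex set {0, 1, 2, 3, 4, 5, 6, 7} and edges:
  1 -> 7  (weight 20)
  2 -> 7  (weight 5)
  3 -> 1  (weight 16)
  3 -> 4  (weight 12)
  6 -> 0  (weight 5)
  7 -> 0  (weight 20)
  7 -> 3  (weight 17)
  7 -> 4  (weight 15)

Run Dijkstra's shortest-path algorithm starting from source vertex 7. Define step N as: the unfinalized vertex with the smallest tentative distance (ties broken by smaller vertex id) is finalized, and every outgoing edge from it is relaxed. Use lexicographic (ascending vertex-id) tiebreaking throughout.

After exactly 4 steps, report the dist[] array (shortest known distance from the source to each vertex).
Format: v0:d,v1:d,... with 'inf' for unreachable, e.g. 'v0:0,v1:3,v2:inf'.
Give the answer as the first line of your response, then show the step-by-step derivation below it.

v0:20,v1:33,v2:inf,v3:17,v4:15,v5:inf,v6:inf,v7:0

step 1: dist = v0:20,v1:inf,v2:inf,v3:17,v4:15,v5:inf,v6:inf,v7:0
step 2: dist = v0:20,v1:inf,v2:inf,v3:17,v4:15,v5:inf,v6:inf,v7:0
step 3: dist = v0:20,v1:33,v2:inf,v3:17,v4:15,v5:inf,v6:inf,v7:0
step 4: dist = v0:20,v1:33,v2:inf,v3:17,v4:15,v5:inf,v6:inf,v7:0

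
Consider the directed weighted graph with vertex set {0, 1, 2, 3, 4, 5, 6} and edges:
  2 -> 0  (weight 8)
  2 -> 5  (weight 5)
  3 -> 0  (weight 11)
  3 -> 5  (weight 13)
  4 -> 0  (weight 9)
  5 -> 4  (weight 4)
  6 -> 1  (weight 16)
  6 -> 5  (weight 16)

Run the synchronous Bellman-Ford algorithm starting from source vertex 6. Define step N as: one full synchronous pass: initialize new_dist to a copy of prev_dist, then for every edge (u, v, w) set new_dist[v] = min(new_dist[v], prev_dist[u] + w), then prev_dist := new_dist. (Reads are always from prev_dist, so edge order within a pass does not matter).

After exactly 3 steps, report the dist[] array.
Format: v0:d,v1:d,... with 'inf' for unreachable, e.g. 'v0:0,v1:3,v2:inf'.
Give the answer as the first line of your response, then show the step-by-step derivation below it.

v0:29,v1:16,v2:inf,v3:inf,v4:20,v5:16,v6:0

step 1: dist = v0:inf,v1:16,v2:inf,v3:inf,v4:inf,v5:16,v6:0
step 2: dist = v0:inf,v1:16,v2:inf,v3:inf,v4:20,v5:16,v6:0
step 3: dist = v0:29,v1:16,v2:inf,v3:inf,v4:20,v5:16,v6:0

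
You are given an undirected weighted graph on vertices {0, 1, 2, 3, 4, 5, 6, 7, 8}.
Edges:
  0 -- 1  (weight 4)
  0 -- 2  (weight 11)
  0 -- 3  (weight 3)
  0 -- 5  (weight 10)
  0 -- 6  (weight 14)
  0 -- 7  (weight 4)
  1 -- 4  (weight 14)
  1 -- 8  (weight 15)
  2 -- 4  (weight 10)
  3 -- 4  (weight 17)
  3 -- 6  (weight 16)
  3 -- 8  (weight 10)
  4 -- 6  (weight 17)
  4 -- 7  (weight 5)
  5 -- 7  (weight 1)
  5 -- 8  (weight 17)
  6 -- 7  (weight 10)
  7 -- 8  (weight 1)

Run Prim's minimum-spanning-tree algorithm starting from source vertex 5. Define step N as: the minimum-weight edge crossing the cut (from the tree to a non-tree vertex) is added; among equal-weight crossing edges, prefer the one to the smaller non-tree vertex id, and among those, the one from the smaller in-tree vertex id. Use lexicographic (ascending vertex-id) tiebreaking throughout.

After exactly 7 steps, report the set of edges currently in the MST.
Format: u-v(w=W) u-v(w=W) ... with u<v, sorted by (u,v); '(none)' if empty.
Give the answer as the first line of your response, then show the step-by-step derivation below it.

0-1(w=4) 0-3(w=3) 0-7(w=4) 2-4(w=10) 4-7(w=5) 5-7(w=1) 7-8(w=1)

step 1: add edge 5-7 (w=1); MST = {5-7(w=1)}
step 2: add edge 7-8 (w=1); MST = {5-7(w=1) 7-8(w=1)}
step 3: add edge 0-7 (w=4); MST = {0-7(w=4) 5-7(w=1) 7-8(w=1)}
step 4: add edge 0-3 (w=3); MST = {0-3(w=3) 0-7(w=4) 5-7(w=1) 7-8(w=1)}
step 5: add edge 0-1 (w=4); MST = {0-1(w=4) 0-3(w=3) 0-7(w=4) 5-7(w=1) 7-8(w=1)}
step 6: add edge 4-7 (w=5); MST = {0-1(w=4) 0-3(w=3) 0-7(w=4) 4-7(w=5) 5-7(w=1) 7-8(w=1)}
step 7: add edge 2-4 (w=10); MST = {0-1(w=4) 0-3(w=3) 0-7(w=4) 2-4(w=10) 4-7(w=5) 5-7(w=1) 7-8(w=1)}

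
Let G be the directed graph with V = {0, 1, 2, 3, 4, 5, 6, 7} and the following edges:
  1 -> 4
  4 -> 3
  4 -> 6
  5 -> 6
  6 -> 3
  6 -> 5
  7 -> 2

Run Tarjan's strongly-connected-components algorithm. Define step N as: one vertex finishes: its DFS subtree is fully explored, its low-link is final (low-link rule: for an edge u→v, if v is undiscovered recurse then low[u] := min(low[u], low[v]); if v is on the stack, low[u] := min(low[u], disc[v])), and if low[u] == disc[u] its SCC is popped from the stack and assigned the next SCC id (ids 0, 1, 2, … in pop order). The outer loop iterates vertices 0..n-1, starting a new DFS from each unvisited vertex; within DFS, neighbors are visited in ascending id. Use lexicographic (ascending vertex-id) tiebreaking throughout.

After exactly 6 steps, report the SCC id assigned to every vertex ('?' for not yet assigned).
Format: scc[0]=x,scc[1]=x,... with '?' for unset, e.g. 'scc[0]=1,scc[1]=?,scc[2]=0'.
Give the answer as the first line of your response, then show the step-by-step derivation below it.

scc[0]=0,scc[1]=4,scc[2]=?,scc[3]=1,scc[4]=3,scc[5]=2,scc[6]=2,scc[7]=?

step 1: low=(low[0]=0,low[1]=?,low[2]=?,low[3]=?,low[4]=?,low[5]=?,low[6]=?,low[7]=?); scc=(scc[0]=0,scc[1]=?,scc[2]=?,scc[3]=?,scc[4]=?,scc[5]=?,scc[6]=?,scc[7]=?)
step 2: low=(low[0]=0,low[1]=1,low[2]=?,low[3]=3,low[4]=2,low[5]=?,low[6]=?,low[7]=?); scc=(scc[0]=0,scc[1]=?,scc[2]=?,scc[3]=1,scc[4]=?,scc[5]=?,scc[6]=?,scc[7]=?)
step 3: low=(low[0]=0,low[1]=1,low[2]=?,low[3]=3,low[4]=2,low[5]=4,low[6]=4,low[7]=?); scc=(scc[0]=0,scc[1]=?,scc[2]=?,scc[3]=1,scc[4]=?,scc[5]=?,scc[6]=?,scc[7]=?)
step 4: low=(low[0]=0,low[1]=1,low[2]=?,low[3]=3,low[4]=2,low[5]=4,low[6]=4,low[7]=?); scc=(scc[0]=0,scc[1]=?,scc[2]=?,scc[3]=1,scc[4]=?,scc[5]=2,scc[6]=2,scc[7]=?)
step 5: low=(low[0]=0,low[1]=1,low[2]=?,low[3]=3,low[4]=2,low[5]=4,low[6]=4,low[7]=?); scc=(scc[0]=0,scc[1]=?,scc[2]=?,scc[3]=1,scc[4]=3,scc[5]=2,scc[6]=2,scc[7]=?)
step 6: low=(low[0]=0,low[1]=1,low[2]=?,low[3]=3,low[4]=2,low[5]=4,low[6]=4,low[7]=?); scc=(scc[0]=0,scc[1]=4,scc[2]=?,scc[3]=1,scc[4]=3,scc[5]=2,scc[6]=2,scc[7]=?)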